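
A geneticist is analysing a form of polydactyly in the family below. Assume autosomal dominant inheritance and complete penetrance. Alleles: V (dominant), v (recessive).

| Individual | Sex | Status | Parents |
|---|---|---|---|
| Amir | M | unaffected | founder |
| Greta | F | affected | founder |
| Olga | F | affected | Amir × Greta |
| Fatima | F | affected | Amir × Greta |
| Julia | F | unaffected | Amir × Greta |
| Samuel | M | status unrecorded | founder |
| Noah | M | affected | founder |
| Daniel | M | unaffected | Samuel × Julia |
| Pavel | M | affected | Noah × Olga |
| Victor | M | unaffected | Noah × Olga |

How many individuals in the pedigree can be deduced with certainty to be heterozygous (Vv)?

Obligate heterozygotes: Greta is affected so carries V and passed v to Julia (vv), so Greta is Vv; Olga is affected so carries V and received v from Amir (vv), so Olga is Vv; Fatima is affected so carries V and received v from Amir (vv), so Fatima is Vv; Noah is affected so carries V and passed v to Victor (vv), so Noah is Vv.
Every other individual is either homozygous by phenotype or has at least one consistent homozygous assignment, so the count is 4.

4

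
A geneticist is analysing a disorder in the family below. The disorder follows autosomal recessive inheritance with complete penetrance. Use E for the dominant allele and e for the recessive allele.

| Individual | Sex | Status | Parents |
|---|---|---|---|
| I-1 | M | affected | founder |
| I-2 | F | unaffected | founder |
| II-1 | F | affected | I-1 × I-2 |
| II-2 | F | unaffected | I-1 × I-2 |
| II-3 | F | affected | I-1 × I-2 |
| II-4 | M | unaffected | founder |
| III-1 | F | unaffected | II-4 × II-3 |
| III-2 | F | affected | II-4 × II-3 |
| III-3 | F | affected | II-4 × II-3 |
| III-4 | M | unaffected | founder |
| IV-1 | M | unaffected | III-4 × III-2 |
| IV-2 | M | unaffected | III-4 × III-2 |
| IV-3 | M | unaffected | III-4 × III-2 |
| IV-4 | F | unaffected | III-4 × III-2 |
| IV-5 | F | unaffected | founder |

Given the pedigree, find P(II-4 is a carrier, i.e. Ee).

II-4 is unaffected so carries E and passed e to III-2 (ee), so II-4 is Ee, giving P(Ee) = 1.

1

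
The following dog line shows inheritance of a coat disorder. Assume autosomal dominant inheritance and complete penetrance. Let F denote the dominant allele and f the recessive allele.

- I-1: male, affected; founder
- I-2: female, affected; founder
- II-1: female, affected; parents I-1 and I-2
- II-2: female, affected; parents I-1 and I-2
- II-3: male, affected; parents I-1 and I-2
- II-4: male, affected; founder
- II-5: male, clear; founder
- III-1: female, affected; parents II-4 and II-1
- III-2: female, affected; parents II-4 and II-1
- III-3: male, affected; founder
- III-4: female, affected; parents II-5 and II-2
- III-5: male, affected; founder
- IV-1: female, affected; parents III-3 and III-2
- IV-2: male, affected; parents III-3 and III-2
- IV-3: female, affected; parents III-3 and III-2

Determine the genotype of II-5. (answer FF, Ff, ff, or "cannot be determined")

ff

II-5 is clear, so II-5 is ff.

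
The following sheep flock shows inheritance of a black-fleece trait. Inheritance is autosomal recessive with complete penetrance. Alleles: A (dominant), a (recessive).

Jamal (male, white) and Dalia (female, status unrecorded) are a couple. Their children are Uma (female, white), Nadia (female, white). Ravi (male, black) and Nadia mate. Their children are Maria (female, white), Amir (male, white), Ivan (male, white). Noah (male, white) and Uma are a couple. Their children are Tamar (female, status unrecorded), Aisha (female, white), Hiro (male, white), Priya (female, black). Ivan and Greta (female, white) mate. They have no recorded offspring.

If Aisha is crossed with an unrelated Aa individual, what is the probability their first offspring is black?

1/6

Noah is white so carries A and passed a to Priya (aa), so Noah is Aa.
Uma is white so carries A and passed a to Priya (aa), so Uma is Aa.
Aisha is a white offspring of Noah (Aa) × Uma (Aa), whose cross gives 1/4 AA : 1/2 Aa : 1/4 aa; conditioning on being white, Aisha is AA with probability 1/3, Aa with probability 2/3.
Summing over parental genotype combinations, P(offspring is black) = 2/3·1/4 = 1/6.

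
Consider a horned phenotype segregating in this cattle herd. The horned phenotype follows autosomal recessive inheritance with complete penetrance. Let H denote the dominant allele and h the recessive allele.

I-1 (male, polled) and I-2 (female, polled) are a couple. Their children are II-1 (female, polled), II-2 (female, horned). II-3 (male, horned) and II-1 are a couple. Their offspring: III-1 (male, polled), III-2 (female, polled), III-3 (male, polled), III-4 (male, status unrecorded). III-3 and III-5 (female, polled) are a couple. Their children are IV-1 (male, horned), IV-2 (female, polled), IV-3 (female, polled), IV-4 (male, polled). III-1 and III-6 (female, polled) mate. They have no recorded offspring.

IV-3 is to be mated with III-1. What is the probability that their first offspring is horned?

1/6

III-3 is polled so carries H and received h from II-3 (hh), so III-3 is Hh.
III-5 is polled so carries H and passed h to IV-1 (hh), so III-5 is Hh.
IV-3 is a polled offspring of III-3 (Hh) × III-5 (Hh), whose cross gives 1/4 HH : 1/2 Hh : 1/4 hh; conditioning on being polled, IV-3 is HH with probability 1/3, Hh with probability 2/3.
III-1 is polled so carries H and received h from II-3 (hh), so III-1 is Hh.
Summing over parental genotype combinations, P(offspring is horned) = 2/3·1/4 = 1/6.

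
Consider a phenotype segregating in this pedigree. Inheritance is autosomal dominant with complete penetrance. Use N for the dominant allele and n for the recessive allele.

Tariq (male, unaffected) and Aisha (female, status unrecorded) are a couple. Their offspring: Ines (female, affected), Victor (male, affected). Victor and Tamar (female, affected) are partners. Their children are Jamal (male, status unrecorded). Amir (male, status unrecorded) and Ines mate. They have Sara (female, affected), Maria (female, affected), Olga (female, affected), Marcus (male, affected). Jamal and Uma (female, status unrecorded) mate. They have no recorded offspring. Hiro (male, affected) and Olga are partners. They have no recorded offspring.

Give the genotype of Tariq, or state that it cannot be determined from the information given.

Tariq is unaffected, so Tariq is nn.

nn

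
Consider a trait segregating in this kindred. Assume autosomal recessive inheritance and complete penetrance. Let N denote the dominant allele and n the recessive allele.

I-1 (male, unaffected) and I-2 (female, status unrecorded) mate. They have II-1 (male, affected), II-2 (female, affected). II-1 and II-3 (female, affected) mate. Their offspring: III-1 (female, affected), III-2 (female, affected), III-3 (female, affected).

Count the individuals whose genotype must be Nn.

Obligate heterozygotes: I-1 is unaffected so carries N and passed n to II-1 (nn), so I-1 is Nn.
Every other individual is either homozygous by phenotype or has at least one consistent homozygous assignment, so the count is 1.

1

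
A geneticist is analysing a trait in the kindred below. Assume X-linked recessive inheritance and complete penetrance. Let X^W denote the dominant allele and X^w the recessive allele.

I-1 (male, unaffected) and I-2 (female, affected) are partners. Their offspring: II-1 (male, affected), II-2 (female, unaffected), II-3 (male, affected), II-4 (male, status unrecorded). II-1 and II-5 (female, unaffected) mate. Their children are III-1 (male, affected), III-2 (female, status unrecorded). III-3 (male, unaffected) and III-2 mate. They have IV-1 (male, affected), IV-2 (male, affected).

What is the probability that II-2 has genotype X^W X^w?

II-2 is unaffected so carries W and received w from I-2 (X^w X^w), so II-2 is X^W X^w, giving P(X^W X^w) = 1.

1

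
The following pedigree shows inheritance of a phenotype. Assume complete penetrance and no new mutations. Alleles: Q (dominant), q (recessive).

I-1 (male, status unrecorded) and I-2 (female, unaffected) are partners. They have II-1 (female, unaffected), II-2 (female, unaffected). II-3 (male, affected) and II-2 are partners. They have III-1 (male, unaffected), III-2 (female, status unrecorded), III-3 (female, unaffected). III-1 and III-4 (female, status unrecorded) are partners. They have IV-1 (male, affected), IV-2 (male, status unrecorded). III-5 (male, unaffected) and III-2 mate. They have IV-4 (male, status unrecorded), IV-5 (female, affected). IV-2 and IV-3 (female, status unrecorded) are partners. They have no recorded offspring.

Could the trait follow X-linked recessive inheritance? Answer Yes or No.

Under X-linked recessive, IV-5 (affected, female) cannot arise from III-5 (unaffected) × III-2 (unrecorded).

No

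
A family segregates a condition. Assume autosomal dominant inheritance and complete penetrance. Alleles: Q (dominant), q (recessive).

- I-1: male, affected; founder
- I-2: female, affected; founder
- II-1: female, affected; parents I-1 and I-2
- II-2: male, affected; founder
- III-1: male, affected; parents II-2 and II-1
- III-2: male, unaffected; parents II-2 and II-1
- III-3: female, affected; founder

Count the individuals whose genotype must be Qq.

2

Obligate heterozygotes: II-1 is affected so carries Q and passed q to III-2 (qq), so II-1 is Qq; II-2 is affected so carries Q and passed q to III-2 (qq), so II-2 is Qq.
Every other individual is either homozygous by phenotype or has at least one consistent homozygous assignment, so the count is 2.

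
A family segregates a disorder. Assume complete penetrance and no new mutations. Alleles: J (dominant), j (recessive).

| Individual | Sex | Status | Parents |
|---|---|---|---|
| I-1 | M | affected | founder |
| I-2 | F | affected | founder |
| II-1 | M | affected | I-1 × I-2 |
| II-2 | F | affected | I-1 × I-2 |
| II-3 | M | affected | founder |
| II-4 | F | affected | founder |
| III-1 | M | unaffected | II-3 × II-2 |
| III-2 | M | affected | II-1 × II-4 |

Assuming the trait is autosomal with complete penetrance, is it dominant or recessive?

dominant

II-3 and II-2 are both affected yet have an unaffected child III-1. Under a recessive model two affected parents are homozygous and every child would be affected, so the trait cannot be recessive.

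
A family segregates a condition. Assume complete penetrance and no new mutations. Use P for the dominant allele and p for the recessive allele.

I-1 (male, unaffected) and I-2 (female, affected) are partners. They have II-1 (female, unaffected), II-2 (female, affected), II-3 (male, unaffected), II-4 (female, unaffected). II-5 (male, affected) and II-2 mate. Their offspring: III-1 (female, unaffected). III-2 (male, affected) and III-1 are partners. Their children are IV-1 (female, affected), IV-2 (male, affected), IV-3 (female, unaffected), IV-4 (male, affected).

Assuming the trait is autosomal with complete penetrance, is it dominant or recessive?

II-5 and II-2 are both affected yet have an unaffected child III-1. Under a recessive model two affected parents are homozygous and every child would be affected, so the trait cannot be recessive.

dominant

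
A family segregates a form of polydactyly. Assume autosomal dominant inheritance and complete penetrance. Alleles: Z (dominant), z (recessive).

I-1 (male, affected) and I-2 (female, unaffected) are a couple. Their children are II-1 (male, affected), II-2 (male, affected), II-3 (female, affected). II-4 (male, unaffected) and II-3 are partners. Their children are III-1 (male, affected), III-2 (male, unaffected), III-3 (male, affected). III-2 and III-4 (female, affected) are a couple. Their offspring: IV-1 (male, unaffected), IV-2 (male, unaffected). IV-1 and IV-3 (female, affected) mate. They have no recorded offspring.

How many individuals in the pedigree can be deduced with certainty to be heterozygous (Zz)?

Obligate heterozygotes: II-1 is affected so carries Z and received z from I-2 (zz), so II-1 is Zz; II-2 is affected so carries Z and received z from I-2 (zz), so II-2 is Zz; II-3 is affected so carries Z and received z from I-2 (zz), so II-3 is Zz; III-1 is affected so carries Z and received z from II-4 (zz), so III-1 is Zz; III-3 is affected so carries Z and received z from II-4 (zz), so III-3 is Zz; III-4 is affected so carries Z and passed z to IV-1 (zz), so III-4 is Zz.
Every other individual is either homozygous by phenotype or has at least one consistent homozygous assignment, so the count is 6.

6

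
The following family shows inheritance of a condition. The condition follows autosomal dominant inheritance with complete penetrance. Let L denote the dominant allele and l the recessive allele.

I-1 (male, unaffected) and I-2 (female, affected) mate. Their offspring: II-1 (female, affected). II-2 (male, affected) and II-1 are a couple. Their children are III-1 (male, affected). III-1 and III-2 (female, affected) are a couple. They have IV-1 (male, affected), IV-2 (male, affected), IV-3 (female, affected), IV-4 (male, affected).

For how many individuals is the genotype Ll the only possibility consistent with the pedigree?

Obligate heterozygotes: II-1 is affected so carries L and received l from I-1 (ll), so II-1 is Ll.
Every other individual is either homozygous by phenotype or has at least one consistent homozygous assignment, so the count is 1.

1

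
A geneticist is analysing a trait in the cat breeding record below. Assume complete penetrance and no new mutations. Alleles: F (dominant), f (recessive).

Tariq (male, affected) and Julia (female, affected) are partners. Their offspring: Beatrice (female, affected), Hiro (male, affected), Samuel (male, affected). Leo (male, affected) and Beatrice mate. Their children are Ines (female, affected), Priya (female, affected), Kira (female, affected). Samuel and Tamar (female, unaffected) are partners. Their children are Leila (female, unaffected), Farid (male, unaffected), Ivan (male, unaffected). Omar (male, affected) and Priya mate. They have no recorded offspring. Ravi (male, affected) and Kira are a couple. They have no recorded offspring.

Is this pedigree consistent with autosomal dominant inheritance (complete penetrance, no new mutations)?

Yes

A consistent assignment under autosomal dominant exists: Tariq FF, Julia Ff, Beatrice FF, Hiro FF, Samuel Ff, Leo FF, Tamar ff, Ines FF, Priya FF, Kira FF, Omar FF, Ravi FF, Leila ff, Farid ff, Ivan ff.
In this assignment every recorded phenotype matches its genotype and every non-founder's genotype is obtainable from its parents' genotypes, so the pedigree is consistent.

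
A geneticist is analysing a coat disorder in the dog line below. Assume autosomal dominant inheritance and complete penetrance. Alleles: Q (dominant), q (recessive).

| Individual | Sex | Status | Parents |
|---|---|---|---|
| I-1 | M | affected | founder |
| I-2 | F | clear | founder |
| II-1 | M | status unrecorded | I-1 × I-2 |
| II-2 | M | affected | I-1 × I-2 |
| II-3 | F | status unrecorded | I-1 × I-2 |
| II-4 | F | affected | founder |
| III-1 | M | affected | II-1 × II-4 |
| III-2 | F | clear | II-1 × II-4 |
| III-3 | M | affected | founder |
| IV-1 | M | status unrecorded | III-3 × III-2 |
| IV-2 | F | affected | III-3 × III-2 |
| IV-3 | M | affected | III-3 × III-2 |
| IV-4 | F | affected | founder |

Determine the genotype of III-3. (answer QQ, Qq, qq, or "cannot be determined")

cannot be determined

III-3's phenotype allows QQ or Qq, and no parent or child forces a single allele at both positions; consistent genotype assignments exist with III-3 as QQ or Qq.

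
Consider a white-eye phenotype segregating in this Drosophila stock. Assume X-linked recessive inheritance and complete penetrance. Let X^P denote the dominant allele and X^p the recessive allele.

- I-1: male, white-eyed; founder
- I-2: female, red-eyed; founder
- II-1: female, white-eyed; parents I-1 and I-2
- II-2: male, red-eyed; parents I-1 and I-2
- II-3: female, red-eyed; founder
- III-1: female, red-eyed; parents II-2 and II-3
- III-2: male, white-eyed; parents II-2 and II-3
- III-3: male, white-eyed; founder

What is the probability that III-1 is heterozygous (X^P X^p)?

II-2 is red-eyed, so II-2 is X^P Y.
II-3 is red-eyed so carries P and passed p to III-2 (X^p Y), so II-3 is X^P X^p.
Their cross gives offspring ratios 1/2 X^P X^P : 1/2 X^P X^p. Conditioning on III-1 being red-eyed, P(X^P X^p) = 1/2 / 1 = 1/2.

1/2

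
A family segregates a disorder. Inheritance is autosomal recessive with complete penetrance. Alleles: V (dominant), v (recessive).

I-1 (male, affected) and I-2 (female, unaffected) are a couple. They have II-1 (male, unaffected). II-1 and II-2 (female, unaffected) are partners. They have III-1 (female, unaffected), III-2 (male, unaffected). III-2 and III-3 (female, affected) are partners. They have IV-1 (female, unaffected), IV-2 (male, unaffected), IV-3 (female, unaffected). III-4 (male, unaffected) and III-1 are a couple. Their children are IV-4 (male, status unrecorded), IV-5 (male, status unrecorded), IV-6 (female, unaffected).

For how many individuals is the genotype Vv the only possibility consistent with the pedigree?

4

Obligate heterozygotes: II-1 is unaffected so carries V and received v from I-1 (vv), so II-1 is Vv; IV-1 is unaffected so carries V and received v from III-3 (vv), so IV-1 is Vv; IV-2 is unaffected so carries V and received v from III-3 (vv), so IV-2 is Vv; IV-3 is unaffected so carries V and received v from III-3 (vv), so IV-3 is Vv.
Every other individual is either homozygous by phenotype or has at least one consistent homozygous assignment, so the count is 4.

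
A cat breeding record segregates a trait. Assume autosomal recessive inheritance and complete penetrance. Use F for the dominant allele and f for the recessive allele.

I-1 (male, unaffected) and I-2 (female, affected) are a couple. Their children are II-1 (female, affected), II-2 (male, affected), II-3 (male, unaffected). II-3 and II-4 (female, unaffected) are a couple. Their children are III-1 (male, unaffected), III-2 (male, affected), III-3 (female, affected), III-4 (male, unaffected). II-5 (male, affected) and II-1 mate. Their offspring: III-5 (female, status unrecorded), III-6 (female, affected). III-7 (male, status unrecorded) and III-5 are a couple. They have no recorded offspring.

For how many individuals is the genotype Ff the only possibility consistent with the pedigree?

3

Obligate heterozygotes: I-1 is unaffected so carries F and passed f to II-1 (ff), so I-1 is Ff; II-3 is unaffected so carries F and received f from I-2 (ff), so II-3 is Ff; II-4 is unaffected so carries F and passed f to III-2 (ff), so II-4 is Ff.
Every other individual is either homozygous by phenotype or has at least one consistent homozygous assignment, so the count is 3.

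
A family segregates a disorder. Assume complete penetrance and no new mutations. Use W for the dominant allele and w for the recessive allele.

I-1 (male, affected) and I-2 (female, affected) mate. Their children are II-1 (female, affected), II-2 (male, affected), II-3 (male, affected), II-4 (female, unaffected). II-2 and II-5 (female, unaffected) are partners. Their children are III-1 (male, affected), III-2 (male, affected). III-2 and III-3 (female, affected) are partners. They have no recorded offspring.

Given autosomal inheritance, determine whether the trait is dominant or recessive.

dominant

I-1 and I-2 are both affected yet have an unaffected child II-4. Under a recessive model two affected parents are homozygous and every child would be affected, so the trait cannot be recessive.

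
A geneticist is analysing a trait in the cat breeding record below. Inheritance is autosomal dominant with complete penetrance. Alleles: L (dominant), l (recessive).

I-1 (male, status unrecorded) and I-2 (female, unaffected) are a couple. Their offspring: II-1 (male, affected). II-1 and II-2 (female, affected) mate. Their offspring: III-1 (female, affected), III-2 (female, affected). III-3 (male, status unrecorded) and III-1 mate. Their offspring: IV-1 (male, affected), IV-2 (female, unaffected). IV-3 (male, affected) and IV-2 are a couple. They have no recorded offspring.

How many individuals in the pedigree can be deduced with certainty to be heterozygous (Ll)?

2

Obligate heterozygotes: II-1 is affected so carries L and received l from I-2 (ll), so II-1 is Ll; III-1 is affected so carries L and passed l to IV-2 (ll), so III-1 is Ll.
Every other individual is either homozygous by phenotype or has at least one consistent homozygous assignment, so the count is 2.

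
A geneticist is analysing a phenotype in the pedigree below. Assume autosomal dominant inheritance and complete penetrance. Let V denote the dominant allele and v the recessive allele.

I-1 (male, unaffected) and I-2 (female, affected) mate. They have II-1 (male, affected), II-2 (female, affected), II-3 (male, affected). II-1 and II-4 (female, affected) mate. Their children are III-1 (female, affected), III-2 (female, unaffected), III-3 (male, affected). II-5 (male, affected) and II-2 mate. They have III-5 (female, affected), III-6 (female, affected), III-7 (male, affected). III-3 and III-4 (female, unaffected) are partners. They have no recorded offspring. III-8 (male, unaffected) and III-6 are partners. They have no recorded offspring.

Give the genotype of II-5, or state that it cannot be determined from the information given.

cannot be determined

II-5's phenotype allows VV or Vv, and no parent or child forces a single allele at both positions; consistent genotype assignments exist with II-5 as VV or Vv.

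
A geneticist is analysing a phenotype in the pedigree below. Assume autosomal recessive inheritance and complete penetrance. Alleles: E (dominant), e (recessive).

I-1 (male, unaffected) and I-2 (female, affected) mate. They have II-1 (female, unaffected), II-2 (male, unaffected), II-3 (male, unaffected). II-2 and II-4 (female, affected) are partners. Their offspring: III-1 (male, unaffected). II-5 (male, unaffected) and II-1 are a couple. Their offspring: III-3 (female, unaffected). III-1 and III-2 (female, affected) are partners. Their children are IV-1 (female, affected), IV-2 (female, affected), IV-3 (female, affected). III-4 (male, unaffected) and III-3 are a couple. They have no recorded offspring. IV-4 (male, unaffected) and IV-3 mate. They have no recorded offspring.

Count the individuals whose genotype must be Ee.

Obligate heterozygotes: II-1 is unaffected so carries E and received e from I-2 (ee), so II-1 is Ee; II-2 is unaffected so carries E and received e from I-2 (ee), so II-2 is Ee; II-3 is unaffected so carries E and received e from I-2 (ee), so II-3 is Ee; III-1 is unaffected so carries E and received e from II-4 (ee), so III-1 is Ee.
Every other individual is either homozygous by phenotype or has at least one consistent homozygous assignment, so the count is 4.

4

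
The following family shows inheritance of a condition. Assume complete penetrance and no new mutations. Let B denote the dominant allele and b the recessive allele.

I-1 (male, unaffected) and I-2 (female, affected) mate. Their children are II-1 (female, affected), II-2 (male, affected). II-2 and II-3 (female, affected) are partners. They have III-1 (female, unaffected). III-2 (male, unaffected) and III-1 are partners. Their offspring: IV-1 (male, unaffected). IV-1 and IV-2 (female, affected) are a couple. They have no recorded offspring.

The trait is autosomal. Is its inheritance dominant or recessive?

II-2 and II-3 are both affected yet have an unaffected child III-1. Under a recessive model two affected parents are homozygous and every child would be affected, so the trait cannot be recessive.

dominant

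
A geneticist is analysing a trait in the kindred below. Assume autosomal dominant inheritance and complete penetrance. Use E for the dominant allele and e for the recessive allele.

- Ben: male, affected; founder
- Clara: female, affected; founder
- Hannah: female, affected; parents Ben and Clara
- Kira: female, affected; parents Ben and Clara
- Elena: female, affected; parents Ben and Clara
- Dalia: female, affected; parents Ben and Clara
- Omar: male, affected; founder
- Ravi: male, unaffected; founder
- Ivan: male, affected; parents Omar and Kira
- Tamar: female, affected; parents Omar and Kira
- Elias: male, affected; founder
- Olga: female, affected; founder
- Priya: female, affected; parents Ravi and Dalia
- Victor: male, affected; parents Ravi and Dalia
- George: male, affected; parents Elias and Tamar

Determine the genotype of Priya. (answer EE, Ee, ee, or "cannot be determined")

From phenotype alone, Priya is EE or Ee.
Priya is affected so carries E and received e from Ravi (ee), so Priya is Ee.

Ee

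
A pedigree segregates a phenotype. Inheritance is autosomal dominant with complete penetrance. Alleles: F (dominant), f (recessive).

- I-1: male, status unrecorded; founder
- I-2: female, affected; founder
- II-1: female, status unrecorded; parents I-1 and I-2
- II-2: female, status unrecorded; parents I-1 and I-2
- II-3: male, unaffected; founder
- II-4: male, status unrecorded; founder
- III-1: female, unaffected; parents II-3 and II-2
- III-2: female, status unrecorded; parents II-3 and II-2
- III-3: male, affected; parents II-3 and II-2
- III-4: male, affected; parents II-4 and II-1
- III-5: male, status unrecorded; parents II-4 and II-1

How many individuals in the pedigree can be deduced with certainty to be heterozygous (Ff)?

2

Obligate heterozygotes: II-2 passed F to III-3 (Ff, whose f came from II-3) and passed f to III-1 (ff), so II-2 is Ff; III-3 is affected so carries F and received f from II-3 (ff), so III-3 is Ff.
Every other individual is either homozygous by phenotype or has at least one consistent homozygous assignment, so the count is 2.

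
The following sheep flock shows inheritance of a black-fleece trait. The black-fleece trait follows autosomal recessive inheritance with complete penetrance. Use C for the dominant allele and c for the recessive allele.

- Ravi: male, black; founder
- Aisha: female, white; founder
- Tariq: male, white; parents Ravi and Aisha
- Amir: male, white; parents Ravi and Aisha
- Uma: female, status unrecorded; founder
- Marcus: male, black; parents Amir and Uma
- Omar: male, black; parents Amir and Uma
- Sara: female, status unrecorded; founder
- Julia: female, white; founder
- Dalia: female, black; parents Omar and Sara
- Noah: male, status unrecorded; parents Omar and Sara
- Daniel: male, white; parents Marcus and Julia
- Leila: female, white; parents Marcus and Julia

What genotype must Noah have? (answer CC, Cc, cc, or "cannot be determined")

cannot be determined

Noah's phenotype is unrecorded, and no parent or child forces a single allele at both positions; consistent genotype assignments exist with Noah as Cc or cc.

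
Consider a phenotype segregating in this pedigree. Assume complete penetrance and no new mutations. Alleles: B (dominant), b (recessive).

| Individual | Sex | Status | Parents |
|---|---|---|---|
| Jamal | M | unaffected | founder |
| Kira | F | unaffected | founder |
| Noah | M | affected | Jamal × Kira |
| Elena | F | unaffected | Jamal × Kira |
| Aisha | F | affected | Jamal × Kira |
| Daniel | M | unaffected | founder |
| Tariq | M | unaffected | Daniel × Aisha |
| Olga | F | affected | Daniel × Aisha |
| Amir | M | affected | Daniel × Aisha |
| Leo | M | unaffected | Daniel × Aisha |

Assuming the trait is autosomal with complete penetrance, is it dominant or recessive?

Jamal and Kira are both unaffected yet have an affected child Noah. Under dominance, an affected child requires at least one affected parent, so the trait cannot be dominant.

recessive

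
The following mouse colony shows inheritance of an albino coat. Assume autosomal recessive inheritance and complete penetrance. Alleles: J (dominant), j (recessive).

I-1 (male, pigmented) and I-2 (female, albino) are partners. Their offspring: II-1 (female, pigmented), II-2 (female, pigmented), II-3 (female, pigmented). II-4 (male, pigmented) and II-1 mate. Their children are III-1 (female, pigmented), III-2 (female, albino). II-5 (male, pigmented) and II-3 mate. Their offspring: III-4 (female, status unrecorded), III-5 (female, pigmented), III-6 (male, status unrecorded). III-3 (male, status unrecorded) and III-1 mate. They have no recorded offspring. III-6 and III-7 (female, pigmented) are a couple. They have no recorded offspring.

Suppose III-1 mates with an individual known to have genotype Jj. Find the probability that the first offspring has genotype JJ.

II-4 is pigmented so carries J and passed j to III-2 (jj), so II-4 is Jj.
II-1 is pigmented so carries J and received j from I-2 (jj), so II-1 is Jj.
III-1 is a pigmented offspring of II-4 (Jj) × II-1 (Jj), whose cross gives 1/4 JJ : 1/2 Jj : 1/4 jj; conditioning on being pigmented, III-1 is JJ with probability 1/3, Jj with probability 2/3.
Summing over parental genotype combinations, P(offspring has genotype JJ) = 1/3·1/2 + 2/3·1/4 = 1/3.

1/3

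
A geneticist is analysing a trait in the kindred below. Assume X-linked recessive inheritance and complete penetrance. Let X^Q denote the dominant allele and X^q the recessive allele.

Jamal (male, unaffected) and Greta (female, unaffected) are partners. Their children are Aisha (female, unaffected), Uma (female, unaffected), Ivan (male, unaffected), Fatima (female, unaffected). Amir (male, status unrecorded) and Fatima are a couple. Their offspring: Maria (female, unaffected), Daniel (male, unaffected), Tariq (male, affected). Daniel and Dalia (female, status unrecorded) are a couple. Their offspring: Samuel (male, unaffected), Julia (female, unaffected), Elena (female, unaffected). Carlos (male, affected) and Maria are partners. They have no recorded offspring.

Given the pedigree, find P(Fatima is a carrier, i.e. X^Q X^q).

Fatima is unaffected so carries Q and passed q to Tariq (X^q Y), so Fatima is X^Q X^q, giving P(X^Q X^q) = 1.

1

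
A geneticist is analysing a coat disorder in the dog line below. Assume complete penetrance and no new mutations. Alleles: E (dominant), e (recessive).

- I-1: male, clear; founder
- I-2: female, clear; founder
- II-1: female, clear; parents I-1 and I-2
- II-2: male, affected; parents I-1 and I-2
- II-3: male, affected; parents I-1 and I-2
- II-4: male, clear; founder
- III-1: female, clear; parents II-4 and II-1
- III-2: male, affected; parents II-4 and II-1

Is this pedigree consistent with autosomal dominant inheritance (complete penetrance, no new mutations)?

No

Under autosomal dominant, II-2 (affected, male) cannot arise from I-1 (clear) × I-2 (clear).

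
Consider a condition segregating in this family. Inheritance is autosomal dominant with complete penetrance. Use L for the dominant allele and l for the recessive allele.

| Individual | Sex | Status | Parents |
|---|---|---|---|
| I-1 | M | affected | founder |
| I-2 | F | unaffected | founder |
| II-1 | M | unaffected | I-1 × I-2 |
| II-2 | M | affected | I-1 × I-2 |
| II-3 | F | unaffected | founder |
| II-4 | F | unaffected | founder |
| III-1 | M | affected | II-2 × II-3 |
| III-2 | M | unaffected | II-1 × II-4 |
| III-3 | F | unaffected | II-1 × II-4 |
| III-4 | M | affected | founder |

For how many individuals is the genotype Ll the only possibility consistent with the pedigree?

3

Obligate heterozygotes: I-1 is affected so carries L and passed l to II-1 (ll), so I-1 is Ll; II-2 is affected so carries L and received l from I-2 (ll), so II-2 is Ll; III-1 is affected so carries L and received l from II-3 (ll), so III-1 is Ll.
Every other individual is either homozygous by phenotype or has at least one consistent homozygous assignment, so the count is 3.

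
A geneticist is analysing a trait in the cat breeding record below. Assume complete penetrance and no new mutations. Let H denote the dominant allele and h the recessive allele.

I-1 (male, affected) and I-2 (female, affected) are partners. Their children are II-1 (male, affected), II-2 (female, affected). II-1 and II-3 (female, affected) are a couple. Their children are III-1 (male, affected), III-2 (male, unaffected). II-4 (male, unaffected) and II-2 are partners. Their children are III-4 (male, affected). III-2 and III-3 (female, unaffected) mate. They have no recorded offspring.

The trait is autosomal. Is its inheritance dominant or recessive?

dominant

II-1 and II-3 are both affected yet have an unaffected child III-2. Under a recessive model two affected parents are homozygous and every child would be affected, so the trait cannot be recessive.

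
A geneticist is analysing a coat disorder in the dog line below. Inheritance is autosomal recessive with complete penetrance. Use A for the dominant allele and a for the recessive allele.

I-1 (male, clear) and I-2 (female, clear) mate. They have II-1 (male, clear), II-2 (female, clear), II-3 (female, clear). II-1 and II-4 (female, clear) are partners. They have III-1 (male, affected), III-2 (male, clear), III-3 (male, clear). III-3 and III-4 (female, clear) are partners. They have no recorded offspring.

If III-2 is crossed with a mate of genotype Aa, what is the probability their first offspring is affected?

1/6

II-1 is clear so carries A and passed a to III-1 (aa), so II-1 is Aa.
II-4 is clear so carries A and passed a to III-1 (aa), so II-4 is Aa.
III-2 is a clear offspring of II-1 (Aa) × II-4 (Aa), whose cross gives 1/4 AA : 1/2 Aa : 1/4 aa; conditioning on being clear, III-2 is AA with probability 1/3, Aa with probability 2/3.
Summing over parental genotype combinations, P(offspring is affected) = 2/3·1/4 = 1/6.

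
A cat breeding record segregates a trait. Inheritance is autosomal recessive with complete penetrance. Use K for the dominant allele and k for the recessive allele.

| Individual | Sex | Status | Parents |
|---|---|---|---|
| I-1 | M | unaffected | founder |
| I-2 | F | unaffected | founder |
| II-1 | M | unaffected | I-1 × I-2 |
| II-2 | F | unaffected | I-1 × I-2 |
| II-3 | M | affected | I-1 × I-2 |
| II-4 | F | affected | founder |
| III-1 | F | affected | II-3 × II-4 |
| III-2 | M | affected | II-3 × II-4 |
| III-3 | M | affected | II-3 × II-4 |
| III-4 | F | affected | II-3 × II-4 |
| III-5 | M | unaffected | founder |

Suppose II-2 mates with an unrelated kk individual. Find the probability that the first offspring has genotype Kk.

2/3

I-1 is unaffected so carries K and passed k to II-3 (kk), so I-1 is Kk.
I-2 is unaffected so carries K and passed k to II-3 (kk), so I-2 is Kk.
II-2 is an unaffected offspring of I-1 (Kk) × I-2 (Kk), whose cross gives 1/4 KK : 1/2 Kk : 1/4 kk; conditioning on being unaffected, II-2 is KK with probability 1/3, Kk with probability 2/3.
Summing over parental genotype combinations, P(offspring has genotype Kk) = 1/3·1 + 2/3·1/2 = 2/3.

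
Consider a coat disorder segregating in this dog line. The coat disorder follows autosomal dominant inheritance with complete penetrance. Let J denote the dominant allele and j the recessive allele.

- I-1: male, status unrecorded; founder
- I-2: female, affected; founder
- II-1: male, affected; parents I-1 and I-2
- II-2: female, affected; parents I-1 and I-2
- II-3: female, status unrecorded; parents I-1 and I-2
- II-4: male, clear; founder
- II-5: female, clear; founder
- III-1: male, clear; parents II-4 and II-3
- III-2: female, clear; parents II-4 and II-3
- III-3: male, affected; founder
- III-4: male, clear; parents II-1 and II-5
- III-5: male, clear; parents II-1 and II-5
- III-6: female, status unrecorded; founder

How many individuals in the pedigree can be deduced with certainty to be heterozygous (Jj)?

1

Obligate heterozygotes: II-1 is affected so carries J and passed j to III-4 (jj), so II-1 is Jj.
Every other individual is either homozygous by phenotype or has at least one consistent homozygous assignment, so the count is 1.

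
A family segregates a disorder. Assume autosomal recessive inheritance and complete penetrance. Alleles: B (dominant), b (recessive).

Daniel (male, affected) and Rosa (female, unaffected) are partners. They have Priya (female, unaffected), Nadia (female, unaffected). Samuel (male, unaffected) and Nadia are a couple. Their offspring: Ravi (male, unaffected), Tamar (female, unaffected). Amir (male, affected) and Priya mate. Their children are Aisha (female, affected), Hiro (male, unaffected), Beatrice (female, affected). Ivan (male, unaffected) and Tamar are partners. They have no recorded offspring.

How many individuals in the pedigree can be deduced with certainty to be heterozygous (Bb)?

Obligate heterozygotes: Priya is unaffected so carries B and received b from Daniel (bb), so Priya is Bb; Nadia is unaffected so carries B and received b from Daniel (bb), so Nadia is Bb; Hiro is unaffected so carries B and received b from Amir (bb), so Hiro is Bb.
Every other individual is either homozygous by phenotype or has at least one consistent homozygous assignment, so the count is 3.

3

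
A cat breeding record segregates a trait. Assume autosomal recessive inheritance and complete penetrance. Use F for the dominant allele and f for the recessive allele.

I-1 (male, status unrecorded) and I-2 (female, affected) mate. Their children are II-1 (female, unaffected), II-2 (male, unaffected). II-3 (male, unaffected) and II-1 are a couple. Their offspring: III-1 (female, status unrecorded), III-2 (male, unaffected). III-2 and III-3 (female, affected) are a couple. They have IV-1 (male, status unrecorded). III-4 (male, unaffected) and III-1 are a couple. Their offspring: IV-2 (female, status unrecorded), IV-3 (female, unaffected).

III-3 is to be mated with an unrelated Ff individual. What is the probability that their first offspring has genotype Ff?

III-3 is affected, so III-3 is ff.
The cross gives 1/2 Ff : 1/2 ff, so P(offspring has genotype Ff) = 1/2.

1/2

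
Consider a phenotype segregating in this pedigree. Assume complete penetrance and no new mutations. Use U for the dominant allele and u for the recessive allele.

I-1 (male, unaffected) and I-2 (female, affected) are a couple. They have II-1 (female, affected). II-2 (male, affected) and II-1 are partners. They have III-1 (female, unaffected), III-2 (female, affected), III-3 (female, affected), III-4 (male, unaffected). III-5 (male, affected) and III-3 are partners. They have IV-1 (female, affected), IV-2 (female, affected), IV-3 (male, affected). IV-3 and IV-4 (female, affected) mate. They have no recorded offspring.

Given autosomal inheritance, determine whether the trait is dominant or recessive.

dominant

II-2 and II-1 are both affected yet have an unaffected child III-1. Under a recessive model two affected parents are homozygous and every child would be affected, so the trait cannot be recessive.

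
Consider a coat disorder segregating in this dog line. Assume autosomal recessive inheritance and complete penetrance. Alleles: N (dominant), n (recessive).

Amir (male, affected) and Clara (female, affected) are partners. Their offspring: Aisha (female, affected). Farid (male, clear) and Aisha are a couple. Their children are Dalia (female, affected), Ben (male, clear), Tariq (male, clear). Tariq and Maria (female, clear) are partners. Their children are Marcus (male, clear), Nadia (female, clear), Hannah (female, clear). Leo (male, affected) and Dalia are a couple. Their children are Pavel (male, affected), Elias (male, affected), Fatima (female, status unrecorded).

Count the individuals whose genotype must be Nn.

Obligate heterozygotes: Farid is clear so carries N and passed n to Dalia (nn), so Farid is Nn; Ben is clear so carries N and received n from Aisha (nn), so Ben is Nn; Tariq is clear so carries N and received n from Aisha (nn), so Tariq is Nn.
Every other individual is either homozygous by phenotype or has at least one consistent homozygous assignment, so the count is 3.

3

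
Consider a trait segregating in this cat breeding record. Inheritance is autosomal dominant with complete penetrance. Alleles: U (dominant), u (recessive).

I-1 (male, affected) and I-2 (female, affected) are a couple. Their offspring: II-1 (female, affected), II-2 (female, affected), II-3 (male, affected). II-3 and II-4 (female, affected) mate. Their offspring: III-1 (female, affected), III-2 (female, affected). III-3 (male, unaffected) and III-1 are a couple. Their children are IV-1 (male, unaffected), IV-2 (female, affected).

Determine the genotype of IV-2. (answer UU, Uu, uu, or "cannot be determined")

From phenotype alone, IV-2 is UU or Uu.
IV-2 is affected so carries U and received u from III-3 (uu), so IV-2 is Uu.

Uu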